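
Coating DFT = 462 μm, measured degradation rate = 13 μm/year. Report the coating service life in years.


Service life = thickness / degradation rate
Life = 462 / 13 = 35.5 years

35.5 years


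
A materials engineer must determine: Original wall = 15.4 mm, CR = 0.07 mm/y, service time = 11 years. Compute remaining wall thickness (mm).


Remaining wall = original − CR × time
t = 15.4 − 0.07*11 = 15.4 − 0.77 = 14.63 mm

14.63 mm


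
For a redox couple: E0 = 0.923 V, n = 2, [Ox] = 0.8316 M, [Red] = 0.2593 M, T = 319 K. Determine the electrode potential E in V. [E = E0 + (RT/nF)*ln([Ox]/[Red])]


Apply the Nernst equation: E = E0 + (RT/nF)*ln([Ox]/[Red])
Step 1: RT/nF = 8.314*319/(2*96485) = 0.01374393 V
Step 2: [Ox]/[Red] = 0.8316/0.2593 = 3.207096
Step 3: ln(3.207096) = 1.165366
Step 4: correction = 0.01374393 * 1.165366 = 0.016 V
E = 0.923 + 0.016 = 0.939 V

0.939 V


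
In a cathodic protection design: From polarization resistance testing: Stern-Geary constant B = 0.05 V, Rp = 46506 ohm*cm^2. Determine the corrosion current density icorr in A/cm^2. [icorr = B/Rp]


Apply the Stern-Geary relation: icorr = B / Rp
icorr = 0.05 / 46506 = 1.075×10^-6 A/cm^2

1.075×10^-6 A/cm^2


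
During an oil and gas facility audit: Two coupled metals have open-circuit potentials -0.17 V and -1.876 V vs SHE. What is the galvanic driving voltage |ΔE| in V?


Driving voltage is the absolute potential difference.
|ΔE| = |-0.17 − (-1.876)| = 1.706 V

1.706 V


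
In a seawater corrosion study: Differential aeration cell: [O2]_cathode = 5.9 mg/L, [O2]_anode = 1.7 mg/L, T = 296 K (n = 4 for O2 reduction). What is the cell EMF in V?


Apply the Nernst concentration-cell relation: E = (RT/nF)*ln(C_cathode/C_anode)
RT/nF = 8.314*296/(4*96485) = 0.00637649 V
ln(5.9/1.7) = 1.24432
E = 0.00637649 * 1.24432 = 0.00793 V

0.00793 V


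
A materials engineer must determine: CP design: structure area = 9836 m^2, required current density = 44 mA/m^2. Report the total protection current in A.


I = area * current density, then convert mA → A (÷1000)
I = 9836 * 44 / 1000 = 432.78 A

432.78 A


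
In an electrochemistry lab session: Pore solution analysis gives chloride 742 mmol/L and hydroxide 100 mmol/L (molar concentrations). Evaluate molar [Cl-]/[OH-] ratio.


Threshold parameter = [Cl-] / [OH-] (molar basis; both in mmol/L, so units cancel)
Ratio = 742 / 100 = 7.42

7.42


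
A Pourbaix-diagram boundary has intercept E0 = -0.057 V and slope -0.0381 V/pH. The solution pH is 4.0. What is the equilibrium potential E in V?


Apply the Pourbaix line equation: E = E0 + slope*pH
E = -0.057 + (-0.0381)*4.0 = -0.057 + (-0.1524) = -0.2094 V
Rounded to 4 decimal places: E = -0.2094 V

-0.2094 V


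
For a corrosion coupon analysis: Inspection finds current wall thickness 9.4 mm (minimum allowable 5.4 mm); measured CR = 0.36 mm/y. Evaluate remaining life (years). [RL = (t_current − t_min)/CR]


Apply the remaining-life relation: RL = (t_current − t_min) / CR
RL = (9.4 − 5.4) / 0.36 = 4.0 / 0.36 = 11.1 years

11.1 years


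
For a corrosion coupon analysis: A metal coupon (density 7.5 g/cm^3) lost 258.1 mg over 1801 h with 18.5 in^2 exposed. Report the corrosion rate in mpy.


Apply the mpy weight-loss relation: CR = 534 * W / (D * A * T)
Numerator: 534 * 258.1 = 137825.4
Denominator: 7.5 * 18.5 * 1801 = 249888.75
CR = 137825.4 / 249888.75 = 0.55155 mpy

0.55155 mpy


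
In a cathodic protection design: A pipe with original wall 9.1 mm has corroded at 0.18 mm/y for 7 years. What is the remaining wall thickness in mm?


Remaining wall = original − CR × time
t = 9.1 − 0.18*7 = 9.1 − 1.26 = 7.84 mm

7.84 mm


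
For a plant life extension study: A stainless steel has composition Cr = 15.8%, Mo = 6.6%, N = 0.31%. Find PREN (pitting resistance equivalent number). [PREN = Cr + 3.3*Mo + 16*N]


Apply the PREN formula: PREN = Cr + 3.3*Mo + 16*N
PREN = 15.8 + 3.3*6.6 + 16*0.31
PREN = 15.8 + 21.78 + 4.96 = 42.54

42.54


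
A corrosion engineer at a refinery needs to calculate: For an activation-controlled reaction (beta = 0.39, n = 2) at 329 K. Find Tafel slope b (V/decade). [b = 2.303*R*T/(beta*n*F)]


Apply the Tafel slope relation: b = 2.303*R*T/(beta*n*F)
Numerator: 2.303 * 8.314 * 329 = 6299.41
Denominator: 0.39 * 2 * 96485 = 75258.3
b = 6299.41 / 75258.3 = 0.084 V/decade

0.084 V/decade


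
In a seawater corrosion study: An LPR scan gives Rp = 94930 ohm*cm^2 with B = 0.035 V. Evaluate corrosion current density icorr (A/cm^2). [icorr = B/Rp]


Apply the Stern-Geary relation: icorr = B / Rp
icorr = 0.035 / 94930 = 3.687×10^-7 A/cm^2

3.687×10^-7 A/cm^2


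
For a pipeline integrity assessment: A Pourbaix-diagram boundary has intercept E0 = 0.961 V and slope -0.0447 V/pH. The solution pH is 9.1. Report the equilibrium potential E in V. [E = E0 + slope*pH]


Apply the Pourbaix line equation: E = E0 + slope*pH
E = 0.961 + (-0.0447)*9.1 = 0.961 + (-0.40677) = 0.55423 V
Rounded to 3 decimal places: E = 0.554 V

0.554 V


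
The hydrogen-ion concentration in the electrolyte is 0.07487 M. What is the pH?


pH = −log10[H+]
pH = −log10(0.07487) = 1.13

1.13


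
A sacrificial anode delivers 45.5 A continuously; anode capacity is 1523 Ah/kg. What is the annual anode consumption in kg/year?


Annual consumption = current * hours per year / capacity
Rate = 45.5 * 8760 / 1523 = 261.7 kg/year

261.7 kg/year


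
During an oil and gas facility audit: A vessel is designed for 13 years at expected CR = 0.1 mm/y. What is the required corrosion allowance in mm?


Corrosion allowance = CR × design life
CA = 0.1 * 13 = 1.3 mm

1.3 mm


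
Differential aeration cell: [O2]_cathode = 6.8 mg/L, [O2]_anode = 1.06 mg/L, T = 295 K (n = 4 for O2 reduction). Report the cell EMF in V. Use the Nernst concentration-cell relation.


Apply the Nernst concentration-cell relation: E = (RT/nF)*ln(C_cathode/C_anode)
RT/nF = 8.314*295/(4*96485) = 0.00635495 V
ln(6.8/1.06) = 1.85865
E = 0.00635495 * 1.85865 = 0.01181 V

0.01181 V


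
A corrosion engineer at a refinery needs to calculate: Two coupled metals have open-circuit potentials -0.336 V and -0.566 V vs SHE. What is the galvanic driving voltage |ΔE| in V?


Driving voltage is the absolute potential difference.
|ΔE| = |-0.336 − (-0.566)| = 0.23 V

0.23 V


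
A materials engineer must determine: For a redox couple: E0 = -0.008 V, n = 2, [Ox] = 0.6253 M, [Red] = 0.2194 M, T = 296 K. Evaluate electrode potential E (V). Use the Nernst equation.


Apply the Nernst equation: E = E0 + (RT/nF)*ln([Ox]/[Red])
Step 1: RT/nF = 8.314*296/(2*96485) = 0.01275299 V
Step 2: [Ox]/[Red] = 0.6253/0.2194 = 2.850046
Step 3: ln(2.850046) = 1.047335
Step 4: correction = 0.01275299 * 1.047335 = 0.0134 V
E = -0.008 + 0.0134 = 0.0054 V

0.0054 V


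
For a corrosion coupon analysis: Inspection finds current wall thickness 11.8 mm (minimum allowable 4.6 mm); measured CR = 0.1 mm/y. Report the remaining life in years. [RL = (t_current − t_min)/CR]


Apply the remaining-life relation: RL = (t_current − t_min) / CR
RL = (11.8 − 4.6) / 0.1 = 7.2 / 0.1 = 72.0 years

72.0 years


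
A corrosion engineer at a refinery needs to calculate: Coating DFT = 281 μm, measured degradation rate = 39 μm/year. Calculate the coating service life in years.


Service life = thickness / degradation rate
Life = 281 / 39 = 7.2 years

7.2 years


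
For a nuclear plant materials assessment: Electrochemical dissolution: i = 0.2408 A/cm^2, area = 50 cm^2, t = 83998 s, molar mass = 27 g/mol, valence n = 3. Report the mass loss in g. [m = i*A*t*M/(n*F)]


Apply Faraday's law: m = i*A*t*M / (n*F)
Total charge passed Q = i*A*t = 0.2408*50*83998 = 1011335.92 C
m = Q*M/(n*F) = 1011335.92*27/(3*96485) = 94.33615 g

94.33615 g


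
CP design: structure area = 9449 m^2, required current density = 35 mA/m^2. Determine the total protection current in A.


I = area * current density, then convert mA → A (÷1000)
I = 9449 * 35 / 1000 = 330.72 A

330.72 A


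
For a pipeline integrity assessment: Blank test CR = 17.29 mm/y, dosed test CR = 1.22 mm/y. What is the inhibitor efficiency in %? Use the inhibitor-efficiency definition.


Apply the inhibitor-efficiency definition: IE = (CR_blank − CR_inh)/CR_blank × 100
IE = (17.29 − 1.22) / 17.29 × 100
IE = 16.07 / 17.29 × 100 = 92.9 %

92.9 %


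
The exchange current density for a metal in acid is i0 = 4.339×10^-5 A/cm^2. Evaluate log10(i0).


i0 = 4.339×10^-5 A/cm^2
log10(i0) = -4.363

-4.363


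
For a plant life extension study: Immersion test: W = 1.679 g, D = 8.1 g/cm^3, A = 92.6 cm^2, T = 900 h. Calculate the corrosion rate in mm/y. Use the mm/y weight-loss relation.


Apply the mm/y weight-loss relation: CR = 87600 * W / (D * A * T)
Numerator: 87600 * 1.679 = 147080.4
Denominator: 8.1 * 92.6 * 900 = 675054.0
CR = 147080.4 / 675054.0 = 0.217879 mm/y

0.217879 mm/y


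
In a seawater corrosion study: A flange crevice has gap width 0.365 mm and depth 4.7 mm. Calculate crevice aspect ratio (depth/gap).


Aspect ratio = depth / gap
Ratio = 4.7 / 0.365 = 12.9

12.9


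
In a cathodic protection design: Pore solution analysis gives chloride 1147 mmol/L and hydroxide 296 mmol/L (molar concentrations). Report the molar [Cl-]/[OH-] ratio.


Threshold parameter = [Cl-] / [OH-] (molar basis; both in mmol/L, so units cancel)
Ratio = 1147 / 296 = 3.88

3.88


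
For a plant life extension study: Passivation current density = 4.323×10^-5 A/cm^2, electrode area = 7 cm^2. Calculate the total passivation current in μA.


I = i_pass * A, then convert A → μA (×10^6)
I = 4.323×10^-5 * 7 * 10^6 = 302.61 μA

302.61 μA


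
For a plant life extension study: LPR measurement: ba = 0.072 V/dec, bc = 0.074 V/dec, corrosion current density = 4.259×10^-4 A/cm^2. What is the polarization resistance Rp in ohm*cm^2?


Apply the Stern-Geary equation: Rp = ba*bc / (2.303*icorr*(ba+bc))
ba*bc = 0.072*0.074 = 0.005328
ba+bc = 0.146; 2.303*icorr*(ba+bc) = 2.303*4.259×10^-4*0.146 = 1.4320376×10^-4
Rp = 0.005328 / 1.4320376×10^-4 = 37.2 ohm*cm^2

37.2 ohm*cm^2


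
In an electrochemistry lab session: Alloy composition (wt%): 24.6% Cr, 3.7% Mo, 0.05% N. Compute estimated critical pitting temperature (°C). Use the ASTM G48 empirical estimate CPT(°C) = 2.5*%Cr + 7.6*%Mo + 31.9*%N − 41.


Apply the ASTM G48 empirical CPT estimate: CPT(°C) = 2.5*%Cr + 7.6*%Mo + 31.9*%N − 41
2.5*24.6 = 61.5; 7.6*3.7 = 28.12; 31.9*0.05 = 1.595
CPT = 61.5 + 28.12 + 1.595 − 41 = 50.215 °C
Rounded to 0.1 °C: CPT ≈ 50.2 °C

50.2 °C


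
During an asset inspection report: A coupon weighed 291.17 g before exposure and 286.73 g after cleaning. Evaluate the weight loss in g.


Weight loss = initial − final
WL = 291.17 − 286.73 = 4.44 g

4.44 g


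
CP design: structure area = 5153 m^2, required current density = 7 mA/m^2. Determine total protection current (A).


I = area * current density, then convert mA → A (÷1000)
I = 5153 * 7 / 1000 = 36.07 A

36.07 A


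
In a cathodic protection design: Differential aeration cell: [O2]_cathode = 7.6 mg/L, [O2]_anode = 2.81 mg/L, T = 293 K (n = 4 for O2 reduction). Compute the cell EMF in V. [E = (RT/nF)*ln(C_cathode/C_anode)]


Apply the Nernst concentration-cell relation: E = (RT/nF)*ln(C_cathode/C_anode)
RT/nF = 8.314*293/(4*96485) = 0.00631187 V
ln(7.6/2.81) = 0.99496
E = 0.00631187 * 0.99496 = 0.00628 V

0.00628 V


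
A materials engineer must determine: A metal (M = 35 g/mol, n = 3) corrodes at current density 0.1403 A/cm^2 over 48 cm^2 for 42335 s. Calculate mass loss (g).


Apply Faraday's law: m = i*A*t*M / (n*F)
Total charge passed Q = i*A*t = 0.1403*48*42335 = 285100.824 C
m = Q*M/(n*F) = 285100.824*35/(3*96485) = 34.4735 g

34.4735 g


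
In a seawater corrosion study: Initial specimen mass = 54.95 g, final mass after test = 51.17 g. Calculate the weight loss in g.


Weight loss = initial − final
WL = 54.95 − 51.17 = 3.78 g

3.78 g


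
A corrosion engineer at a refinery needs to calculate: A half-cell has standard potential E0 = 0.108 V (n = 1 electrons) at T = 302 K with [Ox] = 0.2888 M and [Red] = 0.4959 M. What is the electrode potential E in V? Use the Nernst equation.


Apply the Nernst equation: E = E0 + (RT/nF)*ln([Ox]/[Red])
Step 1: RT/nF = 8.314*302/(1*96485) = 0.02602299 V
Step 2: [Ox]/[Red] = 0.2888/0.4959 = 0.582375
Step 3: ln(0.582375) = -0.540641
Step 4: correction = 0.02602299 * -0.540641 = -0.0141 V
E = 0.108 + -0.0141 = 0.0939 V

0.0939 V


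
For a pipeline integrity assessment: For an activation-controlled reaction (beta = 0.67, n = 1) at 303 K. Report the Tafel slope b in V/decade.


Apply the Tafel slope relation: b = 2.303*R*T/(beta*n*F)
Numerator: 2.303 * 8.314 * 303 = 5801.58
Denominator: 0.67 * 1 * 96485 = 64644.95
b = 5801.58 / 64644.95 = 0.0897 V/decade

0.0897 V/decade


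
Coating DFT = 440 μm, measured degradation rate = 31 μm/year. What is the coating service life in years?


Service life = thickness / degradation rate
Life = 440 / 31 = 14.2 years

14.2 years


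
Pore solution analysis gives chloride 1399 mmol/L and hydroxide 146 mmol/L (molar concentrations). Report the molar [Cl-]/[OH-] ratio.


Threshold parameter = [Cl-] / [OH-] (molar basis; both in mmol/L, so units cancel)
Ratio = 1399 / 146 = 9.58

9.58


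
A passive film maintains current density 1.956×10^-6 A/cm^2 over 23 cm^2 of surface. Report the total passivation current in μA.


I = i_pass * A, then convert A → μA (×10^6)
I = 1.956×10^-6 * 23 * 10^6 = 44.99 μA

44.99 μA


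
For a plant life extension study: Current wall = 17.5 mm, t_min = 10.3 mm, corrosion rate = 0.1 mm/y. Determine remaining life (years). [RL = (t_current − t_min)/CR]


Apply the remaining-life relation: RL = (t_current − t_min) / CR
RL = (17.5 − 10.3) / 0.1 = 7.2 / 0.1 = 72.0 years

72.0 years


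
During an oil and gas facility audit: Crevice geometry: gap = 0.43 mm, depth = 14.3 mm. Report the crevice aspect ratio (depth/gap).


Aspect ratio = depth / gap
Ratio = 14.3 / 0.43 = 33.3

33.3


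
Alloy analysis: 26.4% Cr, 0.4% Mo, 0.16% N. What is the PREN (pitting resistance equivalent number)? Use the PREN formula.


Apply the PREN formula: PREN = Cr + 3.3*Mo + 16*N
PREN = 26.4 + 3.3*0.4 + 16*0.16
PREN = 26.4 + 1.32 + 2.56 = 30.28

30.28


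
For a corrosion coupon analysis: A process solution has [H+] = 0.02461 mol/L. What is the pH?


pH = −log10[H+]
pH = −log10(0.02461) = 1.61

1.61


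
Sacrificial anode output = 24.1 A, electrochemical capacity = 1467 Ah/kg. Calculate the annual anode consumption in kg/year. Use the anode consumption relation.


Annual consumption = current * hours per year / capacity
Rate = 24.1 * 8760 / 1467 = 143.9 kg/year

143.9 kg/year


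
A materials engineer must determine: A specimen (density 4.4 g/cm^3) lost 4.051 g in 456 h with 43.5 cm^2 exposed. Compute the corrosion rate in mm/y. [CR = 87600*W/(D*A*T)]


Apply the mm/y weight-loss relation: CR = 87600 * W / (D * A * T)
Numerator: 87600 * 4.051 = 354867.6
Denominator: 4.4 * 43.5 * 456 = 87278.4
CR = 354867.6 / 87278.4 = 4.065927 mm/y

4.065927 mm/y


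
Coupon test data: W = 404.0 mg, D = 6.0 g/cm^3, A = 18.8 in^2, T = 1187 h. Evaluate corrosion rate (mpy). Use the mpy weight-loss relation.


Apply the mpy weight-loss relation: CR = 534 * W / (D * A * T)
Numerator: 534 * 404.0 = 215736.0
Denominator: 6.0 * 18.8 * 1187 = 133893.6
CR = 215736.0 / 133893.6 = 1.6112 mpy

1.6112 mpy


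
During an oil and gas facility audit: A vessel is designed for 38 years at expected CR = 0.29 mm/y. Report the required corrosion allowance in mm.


Corrosion allowance = CR × design life
CA = 0.29 * 38 = 11.02 mm

11.02 mm


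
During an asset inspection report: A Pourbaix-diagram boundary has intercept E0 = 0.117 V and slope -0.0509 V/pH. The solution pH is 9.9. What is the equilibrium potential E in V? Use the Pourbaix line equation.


Apply the Pourbaix line equation: E = E0 + slope*pH
E = 0.117 + (-0.0509)*9.9 = 0.117 + (-0.50391) = -0.38691 V
Rounded to 4 decimal places: E = -0.3869 V

-0.3869 V


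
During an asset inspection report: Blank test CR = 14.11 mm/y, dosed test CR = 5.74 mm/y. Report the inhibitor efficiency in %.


Apply the inhibitor-efficiency definition: IE = (CR_blank − CR_inh)/CR_blank × 100
IE = (14.11 − 5.74) / 14.11 × 100
IE = 8.37 / 14.11 × 100 = 59.3 %

59.3 %


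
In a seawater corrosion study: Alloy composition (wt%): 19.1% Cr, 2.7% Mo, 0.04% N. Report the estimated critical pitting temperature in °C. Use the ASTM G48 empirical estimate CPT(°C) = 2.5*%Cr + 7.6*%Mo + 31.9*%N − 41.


Apply the ASTM G48 empirical CPT estimate: CPT(°C) = 2.5*%Cr + 7.6*%Mo + 31.9*%N − 41
2.5*19.1 = 47.75; 7.6*2.7 = 20.52; 31.9*0.04 = 1.276
CPT = 47.75 + 20.52 + 1.276 − 41 = 28.546 °C
Rounded to 0.1 °C: CPT ≈ 28.5 °C

28.5 °C


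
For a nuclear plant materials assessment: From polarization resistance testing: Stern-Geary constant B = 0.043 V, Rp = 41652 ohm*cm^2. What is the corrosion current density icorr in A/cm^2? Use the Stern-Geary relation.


Apply the Stern-Geary relation: icorr = B / Rp
icorr = 0.043 / 41652 = 1.032×10^-6 A/cm^2

1.032×10^-6 A/cm^2


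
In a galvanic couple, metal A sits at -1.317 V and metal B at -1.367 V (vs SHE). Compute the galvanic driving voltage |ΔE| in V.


Driving voltage is the absolute potential difference.
|ΔE| = |-1.317 − (-1.367)| = 0.05 V

0.05 V


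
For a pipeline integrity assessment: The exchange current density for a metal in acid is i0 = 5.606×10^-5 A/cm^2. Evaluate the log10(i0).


i0 = 5.606×10^-5 A/cm^2
log10(i0) = -4.251

-4.251


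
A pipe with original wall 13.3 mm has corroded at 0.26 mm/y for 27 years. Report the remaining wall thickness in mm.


Remaining wall = original − CR × time
t = 13.3 − 0.26*27 = 13.3 − 7.02 = 6.28 mm

6.28 mm


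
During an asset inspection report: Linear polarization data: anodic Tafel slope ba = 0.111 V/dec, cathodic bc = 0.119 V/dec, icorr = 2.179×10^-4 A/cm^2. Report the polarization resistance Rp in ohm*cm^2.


Apply the Stern-Geary equation: Rp = ba*bc / (2.303*icorr*(ba+bc))
ba*bc = 0.111*0.119 = 0.013209
ba+bc = 0.23; 2.303*icorr*(ba+bc) = 2.303*2.179×10^-4*0.23 = 1.1541945×10^-4
Rp = 0.013209 / 1.1541945×10^-4 = 114.4 ohm*cm^2

114.4 ohm*cm^2


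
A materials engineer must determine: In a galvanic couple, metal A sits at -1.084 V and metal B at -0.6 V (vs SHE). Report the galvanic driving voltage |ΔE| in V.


Driving voltage is the absolute potential difference.
|ΔE| = |-1.084 − (-0.6)| = 0.484 V

0.484 V


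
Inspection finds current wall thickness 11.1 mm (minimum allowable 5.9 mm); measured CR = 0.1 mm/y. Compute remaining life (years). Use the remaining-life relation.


Apply the remaining-life relation: RL = (t_current − t_min) / CR
RL = (11.1 − 5.9) / 0.1 = 5.2 / 0.1 = 52.0 years

52.0 years


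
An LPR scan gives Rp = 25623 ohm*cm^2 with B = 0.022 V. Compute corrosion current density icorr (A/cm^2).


Apply the Stern-Geary relation: icorr = B / Rp
icorr = 0.022 / 25623 = 8.586×10^-7 A/cm^2

8.586×10^-7 A/cm^2


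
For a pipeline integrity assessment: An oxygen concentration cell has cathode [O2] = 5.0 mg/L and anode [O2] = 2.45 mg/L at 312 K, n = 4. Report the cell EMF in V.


Apply the Nernst concentration-cell relation: E = (RT/nF)*ln(C_cathode/C_anode)
RT/nF = 8.314*312/(4*96485) = 0.00672117 V
ln(5.0/2.45) = 0.71335
E = 0.00672117 * 0.71335 = 0.00479 V

0.00479 V


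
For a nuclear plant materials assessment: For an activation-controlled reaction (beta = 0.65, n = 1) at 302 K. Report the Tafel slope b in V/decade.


Apply the Tafel slope relation: b = 2.303*R*T/(beta*n*F)
Numerator: 2.303 * 8.314 * 302 = 5782.44
Denominator: 0.65 * 1 * 96485 = 62715.25
b = 5782.44 / 62715.25 = 0.092 V/decade

0.092 V/decade


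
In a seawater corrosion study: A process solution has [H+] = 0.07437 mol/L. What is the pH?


pH = −log10[H+]
pH = −log10(0.07437) = 1.13

1.13


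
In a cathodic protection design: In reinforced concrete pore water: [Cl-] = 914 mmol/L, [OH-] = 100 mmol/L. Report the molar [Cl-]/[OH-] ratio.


Threshold parameter = [Cl-] / [OH-] (molar basis; both in mmol/L, so units cancel)
Ratio = 914 / 100 = 9.14

9.14


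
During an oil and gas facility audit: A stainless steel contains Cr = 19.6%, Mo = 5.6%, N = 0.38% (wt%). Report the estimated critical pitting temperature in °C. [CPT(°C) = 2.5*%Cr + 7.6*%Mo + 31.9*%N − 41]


Apply the ASTM G48 empirical CPT estimate: CPT(°C) = 2.5*%Cr + 7.6*%Mo + 31.9*%N − 41
2.5*19.6 = 49; 7.6*5.6 = 42.56; 31.9*0.38 = 12.122
CPT = 49 + 42.56 + 12.122 − 41 = 62.682 °C
Rounded to 0.1 °C: CPT ≈ 62.7 °C

62.7 °C


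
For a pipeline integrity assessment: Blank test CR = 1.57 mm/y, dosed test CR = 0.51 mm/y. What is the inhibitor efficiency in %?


Apply the inhibitor-efficiency definition: IE = (CR_blank − CR_inh)/CR_blank × 100
IE = (1.57 − 0.51) / 1.57 × 100
IE = 1.06 / 1.57 × 100 = 67.5 %

67.5 %


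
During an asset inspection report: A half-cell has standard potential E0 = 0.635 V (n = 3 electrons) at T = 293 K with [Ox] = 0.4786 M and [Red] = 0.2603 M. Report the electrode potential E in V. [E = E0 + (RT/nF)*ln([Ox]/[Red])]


Apply the Nernst equation: E = E0 + (RT/nF)*ln([Ox]/[Red])
Step 1: RT/nF = 8.314*293/(3*96485) = 0.00841582 V
Step 2: [Ox]/[Red] = 0.4786/0.2603 = 1.838648
Step 3: ln(1.838648) = 0.609031
Step 4: correction = 0.00841582 * 0.609031 = 0.005 V
E = 0.635 + 0.005 = 0.64 V

0.64 V


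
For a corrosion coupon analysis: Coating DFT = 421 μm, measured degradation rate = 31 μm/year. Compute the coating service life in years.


Service life = thickness / degradation rate
Life = 421 / 31 = 13.6 years

13.6 years


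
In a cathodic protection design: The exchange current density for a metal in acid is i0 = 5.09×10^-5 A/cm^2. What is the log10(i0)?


i0 = 5.09×10^-5 A/cm^2
log10(i0) = -4.293

-4.293


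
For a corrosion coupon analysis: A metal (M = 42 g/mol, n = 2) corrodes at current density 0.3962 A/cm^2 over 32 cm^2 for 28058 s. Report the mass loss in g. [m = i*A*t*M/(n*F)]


Apply Faraday's law: m = i*A*t*M / (n*F)
Total charge passed Q = i*A*t = 0.3962*32*28058 = 355730.5472 C
m = Q*M/(n*F) = 355730.5472*42/(2*96485) = 77.425 g

77.425 g


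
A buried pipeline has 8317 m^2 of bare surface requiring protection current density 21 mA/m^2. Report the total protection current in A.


I = area * current density, then convert mA → A (÷1000)
I = 8317 * 21 / 1000 = 174.66 A

174.66 A


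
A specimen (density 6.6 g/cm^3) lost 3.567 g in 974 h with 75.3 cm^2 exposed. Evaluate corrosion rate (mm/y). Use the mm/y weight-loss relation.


Apply the mm/y weight-loss relation: CR = 87600 * W / (D * A * T)
Numerator: 87600 * 3.567 = 312469.2
Denominator: 6.6 * 75.3 * 974 = 484058.52
CR = 312469.2 / 484058.52 = 0.64552 mm/y

0.64552 mm/y


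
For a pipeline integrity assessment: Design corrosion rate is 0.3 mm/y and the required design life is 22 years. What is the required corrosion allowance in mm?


Corrosion allowance = CR × design life
CA = 0.3 * 22 = 6.6 mm

6.6 mm


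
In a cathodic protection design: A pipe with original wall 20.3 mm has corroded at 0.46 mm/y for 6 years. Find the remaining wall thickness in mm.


Remaining wall = original − CR × time
t = 20.3 − 0.46*6 = 20.3 − 2.76 = 17.54 mm

17.54 mm


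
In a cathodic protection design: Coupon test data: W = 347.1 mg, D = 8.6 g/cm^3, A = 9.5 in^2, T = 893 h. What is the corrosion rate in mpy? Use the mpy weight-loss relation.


Apply the mpy weight-loss relation: CR = 534 * W / (D * A * T)
Numerator: 534 * 347.1 = 185351.4
Denominator: 8.6 * 9.5 * 893 = 72958.1
CR = 185351.4 / 72958.1 = 2.5405 mpy

2.5405 mpy


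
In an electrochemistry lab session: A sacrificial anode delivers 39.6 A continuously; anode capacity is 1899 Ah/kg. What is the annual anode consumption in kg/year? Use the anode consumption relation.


Annual consumption = current * hours per year / capacity
Rate = 39.6 * 8760 / 1899 = 182.7 kg/year

182.7 kg/year


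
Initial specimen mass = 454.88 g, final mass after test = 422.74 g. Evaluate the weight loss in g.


Weight loss = initial − final
WL = 454.88 − 422.74 = 32.14 g

32.14 g


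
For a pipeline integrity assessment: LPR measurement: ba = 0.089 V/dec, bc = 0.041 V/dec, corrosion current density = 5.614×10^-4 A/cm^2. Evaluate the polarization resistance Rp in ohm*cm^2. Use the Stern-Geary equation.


Apply the Stern-Geary equation: Rp = ba*bc / (2.303*icorr*(ba+bc))
ba*bc = 0.089*0.041 = 0.003649
ba+bc = 0.13; 2.303*icorr*(ba+bc) = 2.303*5.614×10^-4*0.13 = 1.6807755×10^-4
Rp = 0.003649 / 1.6807755×10^-4 = 21.71 ohm*cm^2

21.71 ohm*cm^2


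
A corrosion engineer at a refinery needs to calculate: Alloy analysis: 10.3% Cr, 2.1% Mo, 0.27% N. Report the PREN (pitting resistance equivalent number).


Apply the PREN formula: PREN = Cr + 3.3*Mo + 16*N
PREN = 10.3 + 3.3*2.1 + 16*0.27
PREN = 10.3 + 6.93 + 4.32 = 21.55

21.55


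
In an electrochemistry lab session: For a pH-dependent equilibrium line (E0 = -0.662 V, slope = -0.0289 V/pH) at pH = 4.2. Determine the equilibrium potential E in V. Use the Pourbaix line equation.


Apply the Pourbaix line equation: E = E0 + slope*pH
E = -0.662 + (-0.0289)*4.2 = -0.662 + (-0.12138) = -0.78338 V
Rounded to 4 decimal places: E = -0.7834 V

-0.7834 V


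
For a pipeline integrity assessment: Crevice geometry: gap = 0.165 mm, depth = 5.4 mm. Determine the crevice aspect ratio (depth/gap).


Aspect ratio = depth / gap
Ratio = 5.4 / 0.165 = 32.7

32.7


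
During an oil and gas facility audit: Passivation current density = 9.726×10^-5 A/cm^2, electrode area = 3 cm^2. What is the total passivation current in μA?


I = i_pass * A, then convert A → μA (×10^6)
I = 9.726×10^-5 * 3 * 10^6 = 291.78 μA

291.78 μA


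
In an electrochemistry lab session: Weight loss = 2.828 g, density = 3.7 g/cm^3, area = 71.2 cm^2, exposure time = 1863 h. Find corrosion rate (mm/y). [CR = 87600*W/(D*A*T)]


Apply the mm/y weight-loss relation: CR = 87600 * W / (D * A * T)
Numerator: 87600 * 2.828 = 247732.8
Denominator: 3.7 * 71.2 * 1863 = 490788.72
CR = 247732.8 / 490788.72 = 0.504765 mm/y

0.504765 mm/y


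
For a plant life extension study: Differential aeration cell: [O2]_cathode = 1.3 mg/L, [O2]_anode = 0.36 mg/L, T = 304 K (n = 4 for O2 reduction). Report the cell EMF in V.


Apply the Nernst concentration-cell relation: E = (RT/nF)*ln(C_cathode/C_anode)
RT/nF = 8.314*304/(4*96485) = 0.00654883 V
ln(1.3/0.36) = 1.28402
E = 0.00654883 * 1.28402 = 0.00841 V

0.00841 V


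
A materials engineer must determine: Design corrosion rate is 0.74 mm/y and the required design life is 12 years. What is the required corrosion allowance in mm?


Corrosion allowance = CR × design life
CA = 0.74 * 12 = 8.88 mm

8.88 mm


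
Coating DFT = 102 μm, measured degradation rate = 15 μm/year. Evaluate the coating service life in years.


Service life = thickness / degradation rate
Life = 102 / 15 = 6.8 years

6.8 years


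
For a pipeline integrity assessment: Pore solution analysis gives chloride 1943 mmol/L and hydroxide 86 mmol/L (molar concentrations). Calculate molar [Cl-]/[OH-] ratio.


Threshold parameter = [Cl-] / [OH-] (molar basis; both in mmol/L, so units cancel)
Ratio = 1943 / 86 = 22.59

22.59


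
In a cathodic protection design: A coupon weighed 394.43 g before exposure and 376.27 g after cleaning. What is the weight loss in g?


Weight loss = initial − final
WL = 394.43 − 376.27 = 18.16 g

18.16 g


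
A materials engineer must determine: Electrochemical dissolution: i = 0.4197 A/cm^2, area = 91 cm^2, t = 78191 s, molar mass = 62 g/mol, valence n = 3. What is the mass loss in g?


Apply Faraday's law: m = i*A*t*M / (n*F)
Total charge passed Q = i*A*t = 0.4197*91*78191 = 2986325.4057 C
m = Q*M/(n*F) = 2986325.4057*62/(3*96485) = 639.65789 g

639.65789 g


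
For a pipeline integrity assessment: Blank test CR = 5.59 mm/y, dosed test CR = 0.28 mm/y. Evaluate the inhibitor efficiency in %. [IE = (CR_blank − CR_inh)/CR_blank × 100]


Apply the inhibitor-efficiency definition: IE = (CR_blank − CR_inh)/CR_blank × 100
IE = (5.59 − 0.28) / 5.59 × 100
IE = 5.31 / 5.59 × 100 = 95.0 %

95.0 %


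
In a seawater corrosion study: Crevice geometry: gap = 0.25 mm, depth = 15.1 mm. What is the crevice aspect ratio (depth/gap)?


Aspect ratio = depth / gap
Ratio = 15.1 / 0.25 = 60.4

60.4


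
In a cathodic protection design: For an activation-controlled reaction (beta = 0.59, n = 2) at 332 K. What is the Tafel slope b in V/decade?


Apply the Tafel slope relation: b = 2.303*R*T/(beta*n*F)
Numerator: 2.303 * 8.314 * 332 = 6356.85
Denominator: 0.59 * 2 * 96485 = 113852.3
b = 6356.85 / 113852.3 = 0.056 V/decade

0.056 V/decade


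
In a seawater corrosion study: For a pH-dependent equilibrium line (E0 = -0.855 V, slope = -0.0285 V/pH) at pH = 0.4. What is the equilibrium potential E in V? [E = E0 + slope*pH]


Apply the Pourbaix line equation: E = E0 + slope*pH
E = -0.855 + (-0.0285)*0.4 = -0.855 + (-0.0114) = -0.8664 V
Rounded to 3 decimal places: E = -0.866 V

-0.866 V


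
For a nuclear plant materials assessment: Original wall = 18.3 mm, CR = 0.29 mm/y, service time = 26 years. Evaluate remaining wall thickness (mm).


Remaining wall = original − CR × time
t = 18.3 − 0.29*26 = 18.3 − 7.54 = 10.76 mm

10.76 mm


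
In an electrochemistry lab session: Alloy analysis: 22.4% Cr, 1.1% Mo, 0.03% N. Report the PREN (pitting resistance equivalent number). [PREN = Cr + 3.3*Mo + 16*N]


Apply the PREN formula: PREN = Cr + 3.3*Mo + 16*N
PREN = 22.4 + 3.3*1.1 + 16*0.03
PREN = 22.4 + 3.63 + 0.48 = 26.51

26.51


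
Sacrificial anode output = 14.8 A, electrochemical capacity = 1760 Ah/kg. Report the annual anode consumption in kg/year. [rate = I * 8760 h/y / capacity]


Annual consumption = current * hours per year / capacity
Rate = 14.8 * 8760 / 1760 = 73.7 kg/year

73.7 kg/year


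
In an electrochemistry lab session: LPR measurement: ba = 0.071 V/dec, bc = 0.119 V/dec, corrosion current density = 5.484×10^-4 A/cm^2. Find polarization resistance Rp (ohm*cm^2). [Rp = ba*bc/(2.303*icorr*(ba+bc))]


Apply the Stern-Geary equation: Rp = ba*bc / (2.303*icorr*(ba+bc))
ba*bc = 0.071*0.119 = 0.008449
ba+bc = 0.19; 2.303*icorr*(ba+bc) = 2.303*5.484×10^-4*0.19 = 2.3996339×10^-4
Rp = 0.008449 / 2.3996339×10^-4 = 35.2 ohm*cm^2

35.2 ohm*cm^2


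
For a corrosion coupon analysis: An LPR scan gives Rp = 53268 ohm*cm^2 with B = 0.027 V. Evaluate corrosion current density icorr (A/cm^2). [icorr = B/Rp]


Apply the Stern-Geary relation: icorr = B / Rp
icorr = 0.027 / 53268 = 5.069×10^-7 A/cm^2

5.069×10^-7 A/cm^2


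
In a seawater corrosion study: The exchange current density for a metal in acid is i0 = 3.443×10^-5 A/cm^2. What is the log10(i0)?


i0 = 3.443×10^-5 A/cm^2
log10(i0) = -4.463

-4.463


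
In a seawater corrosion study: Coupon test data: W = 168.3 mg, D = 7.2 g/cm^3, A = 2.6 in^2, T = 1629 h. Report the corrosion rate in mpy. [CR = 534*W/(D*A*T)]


Apply the mpy weight-loss relation: CR = 534 * W / (D * A * T)
Numerator: 534 * 168.3 = 89872.2
Denominator: 7.2 * 2.6 * 1629 = 30494.88
CR = 89872.2 / 30494.88 = 2.9471 mpy

2.9471 mpy


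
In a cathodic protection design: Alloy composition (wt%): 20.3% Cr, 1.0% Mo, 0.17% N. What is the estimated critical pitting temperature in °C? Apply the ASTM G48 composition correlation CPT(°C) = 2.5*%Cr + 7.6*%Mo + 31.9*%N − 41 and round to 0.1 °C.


Apply the ASTM G48 empirical CPT estimate: CPT(°C) = 2.5*%Cr + 7.6*%Mo + 31.9*%N − 41
2.5*20.3 = 50.75; 7.6*1.0 = 7.6; 31.9*0.17 = 5.423
CPT = 50.75 + 7.6 + 5.423 − 41 = 22.773 °C
Rounded to 0.1 °C: CPT ≈ 22.8 °C

22.8 °C


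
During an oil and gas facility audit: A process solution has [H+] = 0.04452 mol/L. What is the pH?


pH = −log10[H+]
pH = −log10(0.04452) = 1.35

1.35


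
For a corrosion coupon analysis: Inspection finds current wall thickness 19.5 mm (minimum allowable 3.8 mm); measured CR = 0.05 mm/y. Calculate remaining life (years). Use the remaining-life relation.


Apply the remaining-life relation: RL = (t_current − t_min) / CR
RL = (19.5 − 3.8) / 0.05 = 15.7 / 0.05 = 314.0 years

314.0 years


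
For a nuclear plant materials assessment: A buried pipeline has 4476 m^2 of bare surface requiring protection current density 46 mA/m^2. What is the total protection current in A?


I = area * current density, then convert mA → A (÷1000)
I = 4476 * 46 / 1000 = 205.9 A

205.9 A


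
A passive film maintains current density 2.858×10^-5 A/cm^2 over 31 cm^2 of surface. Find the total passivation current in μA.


I = i_pass * A, then convert A → μA (×10^6)
I = 2.858×10^-5 * 31 * 10^6 = 885.98 μA

885.98 μA


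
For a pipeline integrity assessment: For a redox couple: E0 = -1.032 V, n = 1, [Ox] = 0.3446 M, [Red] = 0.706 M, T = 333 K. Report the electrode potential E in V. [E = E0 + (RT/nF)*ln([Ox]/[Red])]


Apply the Nernst equation: E = E0 + (RT/nF)*ln([Ox]/[Red])
Step 1: RT/nF = 8.314*333/(1*96485) = 0.02869422 V
Step 2: [Ox]/[Red] = 0.3446/0.706 = 0.488102
Step 3: ln(0.488102) = -0.717231
Step 4: correction = 0.02869422 * -0.717231 = -0.021 V
E = -1.032 + -0.021 = -1.053 V

-1.053 V


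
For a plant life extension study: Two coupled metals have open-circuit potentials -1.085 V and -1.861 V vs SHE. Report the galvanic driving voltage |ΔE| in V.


Driving voltage is the absolute potential difference.
|ΔE| = |-1.085 − (-1.861)| = 0.776 V

0.776 V


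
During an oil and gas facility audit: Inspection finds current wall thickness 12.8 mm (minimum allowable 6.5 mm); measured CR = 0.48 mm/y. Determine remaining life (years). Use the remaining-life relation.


Apply the remaining-life relation: RL = (t_current − t_min) / CR
RL = (12.8 − 6.5) / 0.48 = 6.3 / 0.48 = 13.1 years

13.1 years


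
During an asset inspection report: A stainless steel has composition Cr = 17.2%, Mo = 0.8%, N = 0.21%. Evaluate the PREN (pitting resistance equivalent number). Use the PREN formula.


Apply the PREN formula: PREN = Cr + 3.3*Mo + 16*N
PREN = 17.2 + 3.3*0.8 + 16*0.21
PREN = 17.2 + 2.64 + 3.36 = 23.2

23.2


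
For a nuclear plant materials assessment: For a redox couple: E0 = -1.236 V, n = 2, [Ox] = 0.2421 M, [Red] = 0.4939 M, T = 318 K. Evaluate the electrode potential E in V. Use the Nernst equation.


Apply the Nernst equation: E = E0 + (RT/nF)*ln([Ox]/[Red])
Step 1: RT/nF = 8.314*318/(2*96485) = 0.01370084 V
Step 2: [Ox]/[Red] = 0.2421/0.4939 = 0.49018
Step 3: ln(0.49018) = -0.712983
Step 4: correction = 0.01370084 * -0.712983 = -0.01 V
E = -1.236 + -0.01 = -1.246 V

-1.246 V


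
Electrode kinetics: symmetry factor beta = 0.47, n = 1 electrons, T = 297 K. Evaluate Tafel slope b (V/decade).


Apply the Tafel slope relation: b = 2.303*R*T/(beta*n*F)
Numerator: 2.303 * 8.314 * 297 = 5686.7
Denominator: 0.47 * 1 * 96485 = 45347.95
b = 5686.7 / 45347.95 = 0.125 V/decade

0.125 V/decade


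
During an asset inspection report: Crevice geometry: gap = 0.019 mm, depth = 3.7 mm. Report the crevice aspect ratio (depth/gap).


Aspect ratio = depth / gap
Ratio = 3.7 / 0.019 = 194.7

194.7


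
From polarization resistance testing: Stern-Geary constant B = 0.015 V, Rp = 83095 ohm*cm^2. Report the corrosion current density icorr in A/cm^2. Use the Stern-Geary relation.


Apply the Stern-Geary relation: icorr = B / Rp
icorr = 0.015 / 83095 = 1.805×10^-7 A/cm^2

1.805×10^-7 A/cm^2


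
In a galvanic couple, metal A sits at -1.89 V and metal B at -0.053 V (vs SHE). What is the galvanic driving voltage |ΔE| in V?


Driving voltage is the absolute potential difference.
|ΔE| = |-1.89 − (-0.053)| = 1.837 V

1.837 V


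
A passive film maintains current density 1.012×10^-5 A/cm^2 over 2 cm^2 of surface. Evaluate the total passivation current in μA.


I = i_pass * A, then convert A → μA (×10^6)
I = 1.012×10^-5 * 2 * 10^6 = 20.24 μA

20.24 μA


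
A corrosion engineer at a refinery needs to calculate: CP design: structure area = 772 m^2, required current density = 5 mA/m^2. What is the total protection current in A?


I = area * current density, then convert mA → A (÷1000)
I = 772 * 5 / 1000 = 3.86 A

3.86 A


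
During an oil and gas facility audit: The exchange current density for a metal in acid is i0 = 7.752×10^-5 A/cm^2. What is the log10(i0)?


i0 = 7.752×10^-5 A/cm^2
log10(i0) = -4.111

-4.111


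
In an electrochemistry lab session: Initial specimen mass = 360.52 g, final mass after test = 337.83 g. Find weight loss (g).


Weight loss = initial − final
WL = 360.52 − 337.83 = 22.69 g

22.69 g


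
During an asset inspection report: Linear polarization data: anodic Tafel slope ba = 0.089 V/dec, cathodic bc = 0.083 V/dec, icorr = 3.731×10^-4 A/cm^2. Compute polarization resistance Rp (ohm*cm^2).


Apply the Stern-Geary equation: Rp = ba*bc / (2.303*icorr*(ba+bc))
ba*bc = 0.089*0.083 = 0.007387
ba+bc = 0.172; 2.303*icorr*(ba+bc) = 2.303*3.731×10^-4*0.172 = 1.4779088×10^-4
Rp = 0.007387 / 1.4779088×10^-4 = 50.0 ohm*cm^2

50.0 ohm*cm^2


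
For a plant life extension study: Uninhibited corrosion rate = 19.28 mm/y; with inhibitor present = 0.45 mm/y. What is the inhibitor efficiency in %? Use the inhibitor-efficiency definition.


Apply the inhibitor-efficiency definition: IE = (CR_blank − CR_inh)/CR_blank × 100
IE = (19.28 − 0.45) / 19.28 × 100
IE = 18.83 / 19.28 × 100 = 97.7 %

97.7 %


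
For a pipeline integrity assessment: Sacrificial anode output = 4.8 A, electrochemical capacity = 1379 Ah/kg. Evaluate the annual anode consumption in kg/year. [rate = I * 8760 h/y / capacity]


Annual consumption = current * hours per year / capacity
Rate = 4.8 * 8760 / 1379 = 30.5 kg/year

30.5 kg/year


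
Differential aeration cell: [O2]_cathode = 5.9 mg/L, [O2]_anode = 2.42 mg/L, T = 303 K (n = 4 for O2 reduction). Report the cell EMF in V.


Apply the Nernst concentration-cell relation: E = (RT/nF)*ln(C_cathode/C_anode)
RT/nF = 8.314*303/(4*96485) = 0.00652729 V
ln(5.9/2.42) = 0.89118
E = 0.00652729 * 0.89118 = 0.00582 V

0.00582 V


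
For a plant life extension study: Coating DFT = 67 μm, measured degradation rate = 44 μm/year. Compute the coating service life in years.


Service life = thickness / degradation rate
Life = 67 / 44 = 1.5 years

1.5 years


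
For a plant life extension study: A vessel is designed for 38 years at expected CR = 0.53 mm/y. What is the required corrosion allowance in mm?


Corrosion allowance = CR × design life
CA = 0.53 * 38 = 20.14 mm

20.14 mm


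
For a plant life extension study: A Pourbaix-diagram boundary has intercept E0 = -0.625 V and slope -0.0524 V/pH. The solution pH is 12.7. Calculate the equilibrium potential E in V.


Apply the Pourbaix line equation: E = E0 + slope*pH
E = -0.625 + (-0.0524)*12.7 = -0.625 + (-0.66548) = -1.29048 V
Rounded to 3 decimal places: E = -1.290 V

-1.290 V


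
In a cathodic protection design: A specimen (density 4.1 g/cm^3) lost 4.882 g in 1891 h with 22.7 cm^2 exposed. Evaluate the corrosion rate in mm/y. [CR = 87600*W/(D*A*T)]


Apply the mm/y weight-loss relation: CR = 87600 * W / (D * A * T)
Numerator: 87600 * 4.882 = 427663.2
Denominator: 4.1 * 22.7 * 1891 = 175995.37
CR = 427663.2 / 175995.37 = 2.429968 mm/y

2.429968 mm/y


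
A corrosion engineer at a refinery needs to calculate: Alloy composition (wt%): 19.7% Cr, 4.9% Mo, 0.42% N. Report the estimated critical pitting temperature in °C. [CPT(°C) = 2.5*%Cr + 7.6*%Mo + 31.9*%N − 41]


Apply the ASTM G48 empirical CPT estimate: CPT(°C) = 2.5*%Cr + 7.6*%Mo + 31.9*%N − 41
2.5*19.7 = 49.25; 7.6*4.9 = 37.24; 31.9*0.42 = 13.398
CPT = 49.25 + 37.24 + 13.398 − 41 = 58.888 °C
Rounded to 0.1 °C: CPT ≈ 58.9 °C

58.9 °C
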